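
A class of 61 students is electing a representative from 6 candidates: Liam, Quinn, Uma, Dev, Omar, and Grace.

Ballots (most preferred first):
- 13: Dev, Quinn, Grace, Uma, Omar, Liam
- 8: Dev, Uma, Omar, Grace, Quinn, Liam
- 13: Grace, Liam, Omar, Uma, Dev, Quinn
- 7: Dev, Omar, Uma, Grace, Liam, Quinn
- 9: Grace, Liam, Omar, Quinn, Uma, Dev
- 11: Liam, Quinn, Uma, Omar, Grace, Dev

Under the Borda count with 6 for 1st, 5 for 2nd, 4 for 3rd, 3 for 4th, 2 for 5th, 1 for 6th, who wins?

Grace

Liam: 13×1 + 8×1 + 13×5 + 7×2 + 9×5 + 11×6 = 211
Quinn: 13×5 + 8×2 + 13×1 + 7×1 + 9×3 + 11×5 = 183
Uma: 13×3 + 8×5 + 13×3 + 7×4 + 9×2 + 11×4 = 208
Dev: 13×6 + 8×6 + 13×2 + 7×6 + 9×1 + 11×1 = 214
Omar: 13×2 + 8×4 + 13×4 + 7×5 + 9×4 + 11×3 = 214
Grace: 13×4 + 8×3 + 13×6 + 7×3 + 9×6 + 11×2 = 251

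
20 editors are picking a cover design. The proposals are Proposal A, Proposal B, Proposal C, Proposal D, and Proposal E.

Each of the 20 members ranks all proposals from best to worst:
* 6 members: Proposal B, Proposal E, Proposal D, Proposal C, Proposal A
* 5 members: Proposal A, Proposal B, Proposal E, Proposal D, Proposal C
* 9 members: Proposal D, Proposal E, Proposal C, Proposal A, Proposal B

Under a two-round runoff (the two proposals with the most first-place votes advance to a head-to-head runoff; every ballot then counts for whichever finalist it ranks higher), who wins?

Proposal B

Round 1 first-place votes: Proposal A 5, Proposal B 6, Proposal C 0, Proposal D 9, Proposal E 0. Proposal D and Proposal B advance.
Runoff: Proposal D is ranked above Proposal B on 9 ballots, Proposal B above Proposal D on 11.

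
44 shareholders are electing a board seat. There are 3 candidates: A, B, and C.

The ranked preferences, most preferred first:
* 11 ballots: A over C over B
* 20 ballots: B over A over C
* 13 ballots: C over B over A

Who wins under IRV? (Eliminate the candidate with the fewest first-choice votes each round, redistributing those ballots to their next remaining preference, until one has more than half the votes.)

Round 1: A 11, B 20, C 13. A eliminated.
Round 2: B 20, C 24. C has a majority (≥23).

C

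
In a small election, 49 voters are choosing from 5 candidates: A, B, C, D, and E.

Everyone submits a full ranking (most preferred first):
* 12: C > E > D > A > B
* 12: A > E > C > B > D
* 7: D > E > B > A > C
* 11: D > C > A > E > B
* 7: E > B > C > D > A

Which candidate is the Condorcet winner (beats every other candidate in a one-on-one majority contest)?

E

E vs A: 26–23
E vs B: 49–0
E vs C: 26–23
E vs D: 31–18
E beats every other candidate.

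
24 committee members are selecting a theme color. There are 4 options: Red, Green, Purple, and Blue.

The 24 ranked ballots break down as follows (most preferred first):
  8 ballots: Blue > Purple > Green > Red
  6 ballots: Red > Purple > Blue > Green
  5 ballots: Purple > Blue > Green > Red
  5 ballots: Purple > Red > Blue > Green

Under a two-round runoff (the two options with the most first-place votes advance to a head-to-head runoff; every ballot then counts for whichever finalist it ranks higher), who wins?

Purple

Round 1 first-place votes: Red 6, Green 0, Purple 10, Blue 8. Purple and Blue advance.
Runoff: Purple is ranked above Blue on 16 ballots, Blue above Purple on 8.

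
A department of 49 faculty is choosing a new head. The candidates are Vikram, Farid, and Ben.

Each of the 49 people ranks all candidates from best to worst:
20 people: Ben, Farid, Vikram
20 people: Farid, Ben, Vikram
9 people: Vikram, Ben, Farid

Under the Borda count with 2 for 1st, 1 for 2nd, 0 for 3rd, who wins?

Vikram: 20×0 + 20×0 + 9×2 = 18
Farid: 20×1 + 20×2 + 9×0 = 60
Ben: 20×2 + 20×1 + 9×1 = 69

Ben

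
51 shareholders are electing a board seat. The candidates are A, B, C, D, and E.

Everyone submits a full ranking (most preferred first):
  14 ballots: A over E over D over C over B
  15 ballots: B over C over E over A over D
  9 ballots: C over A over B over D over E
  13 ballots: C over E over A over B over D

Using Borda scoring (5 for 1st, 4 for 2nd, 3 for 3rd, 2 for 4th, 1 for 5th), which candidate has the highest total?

C

A: 14×5 + 15×2 + 9×4 + 13×3 = 175
B: 14×1 + 15×5 + 9×3 + 13×2 = 142
C: 14×2 + 15×4 + 9×5 + 13×5 = 198
D: 14×3 + 15×1 + 9×2 + 13×1 = 88
E: 14×4 + 15×3 + 9×1 + 13×4 = 162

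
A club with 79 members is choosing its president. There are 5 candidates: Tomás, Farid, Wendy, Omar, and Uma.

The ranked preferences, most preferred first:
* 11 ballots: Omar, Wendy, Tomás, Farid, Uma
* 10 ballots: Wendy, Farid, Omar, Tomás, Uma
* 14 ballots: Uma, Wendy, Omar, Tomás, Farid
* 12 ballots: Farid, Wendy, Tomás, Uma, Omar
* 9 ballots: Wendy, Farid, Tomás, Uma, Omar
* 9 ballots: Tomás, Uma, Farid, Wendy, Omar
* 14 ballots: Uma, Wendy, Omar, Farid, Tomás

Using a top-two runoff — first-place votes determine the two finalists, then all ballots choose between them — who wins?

Round 1 first-place votes: Tomás 9, Farid 12, Wendy 19, Omar 11, Uma 28. Uma and Wendy advance.
Runoff: Uma is ranked above Wendy on 37 ballots, Wendy above Uma on 42.

Wendy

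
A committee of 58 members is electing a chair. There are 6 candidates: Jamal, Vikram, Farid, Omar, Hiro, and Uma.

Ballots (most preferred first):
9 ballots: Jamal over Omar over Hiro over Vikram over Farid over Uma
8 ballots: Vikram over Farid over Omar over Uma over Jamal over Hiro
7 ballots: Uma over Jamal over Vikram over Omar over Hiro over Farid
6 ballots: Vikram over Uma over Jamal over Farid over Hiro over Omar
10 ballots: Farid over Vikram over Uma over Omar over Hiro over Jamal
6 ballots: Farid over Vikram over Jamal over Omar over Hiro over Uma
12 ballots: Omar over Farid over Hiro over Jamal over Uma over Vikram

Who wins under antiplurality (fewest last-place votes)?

Omar

Last-place votes: Jamal 10, Vikram 12, Farid 7, Omar 6, Hiro 8, Uma 15.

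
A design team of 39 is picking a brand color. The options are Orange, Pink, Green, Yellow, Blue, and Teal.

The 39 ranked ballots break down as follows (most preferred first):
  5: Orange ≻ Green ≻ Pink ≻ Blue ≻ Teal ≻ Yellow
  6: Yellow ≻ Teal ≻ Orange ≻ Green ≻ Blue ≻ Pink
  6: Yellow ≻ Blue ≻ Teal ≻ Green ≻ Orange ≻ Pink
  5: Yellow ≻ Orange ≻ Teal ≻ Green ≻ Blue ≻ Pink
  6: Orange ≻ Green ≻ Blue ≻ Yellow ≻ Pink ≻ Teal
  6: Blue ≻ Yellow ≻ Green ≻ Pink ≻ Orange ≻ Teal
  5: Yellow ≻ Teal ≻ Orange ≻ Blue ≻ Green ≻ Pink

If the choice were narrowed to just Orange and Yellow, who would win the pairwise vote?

Yellow

Orange is ranked above Yellow on 11 ballots; Yellow above Orange on 28.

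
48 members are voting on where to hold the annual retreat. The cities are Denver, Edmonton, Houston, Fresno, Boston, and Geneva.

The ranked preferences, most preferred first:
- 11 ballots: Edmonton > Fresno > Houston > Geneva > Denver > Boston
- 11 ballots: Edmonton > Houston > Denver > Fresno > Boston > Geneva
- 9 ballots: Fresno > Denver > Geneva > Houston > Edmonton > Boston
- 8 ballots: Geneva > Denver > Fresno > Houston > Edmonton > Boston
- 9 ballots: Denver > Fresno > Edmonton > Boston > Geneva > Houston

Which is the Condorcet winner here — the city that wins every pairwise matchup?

Denver

Denver vs Edmonton: 26–22
Denver vs Houston: 26–22
Denver vs Fresno: 28–20
Denver vs Boston: 48–0
Denver vs Geneva: 29–19
Denver beats every other city.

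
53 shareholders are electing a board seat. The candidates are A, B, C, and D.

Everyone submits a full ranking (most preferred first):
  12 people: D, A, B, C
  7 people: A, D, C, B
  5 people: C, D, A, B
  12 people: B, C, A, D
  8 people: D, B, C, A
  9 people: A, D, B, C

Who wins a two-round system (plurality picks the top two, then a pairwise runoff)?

Round 1 first-place votes: A 16, B 12, C 5, D 20. D and A advance.
Runoff: D is ranked above A on 25 ballots, A above D on 28.

A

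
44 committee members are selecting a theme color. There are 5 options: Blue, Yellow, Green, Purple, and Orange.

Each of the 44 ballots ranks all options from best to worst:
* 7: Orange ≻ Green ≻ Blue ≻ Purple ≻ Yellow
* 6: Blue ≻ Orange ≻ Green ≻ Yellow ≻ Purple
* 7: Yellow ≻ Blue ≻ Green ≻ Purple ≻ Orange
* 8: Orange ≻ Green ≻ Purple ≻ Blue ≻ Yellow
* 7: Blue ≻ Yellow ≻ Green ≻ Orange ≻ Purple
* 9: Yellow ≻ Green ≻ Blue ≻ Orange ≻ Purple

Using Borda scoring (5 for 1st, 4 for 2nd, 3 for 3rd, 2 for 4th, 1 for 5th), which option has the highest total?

Blue

Blue: 7×3 + 6×5 + 7×4 + 8×2 + 7×5 + 9×3 = 157
Yellow: 7×1 + 6×2 + 7×5 + 8×1 + 7×4 + 9×5 = 135
Green: 7×4 + 6×3 + 7×3 + 8×4 + 7×3 + 9×4 = 156
Purple: 7×2 + 6×1 + 7×2 + 8×3 + 7×1 + 9×1 = 74
Orange: 7×5 + 6×4 + 7×1 + 8×5 + 7×2 + 9×2 = 138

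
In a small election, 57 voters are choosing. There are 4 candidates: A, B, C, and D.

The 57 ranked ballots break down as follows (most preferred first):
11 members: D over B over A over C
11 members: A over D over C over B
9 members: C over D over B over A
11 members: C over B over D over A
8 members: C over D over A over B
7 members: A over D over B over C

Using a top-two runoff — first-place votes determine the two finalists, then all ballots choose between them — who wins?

Round 1 first-place votes: A 18, B 0, C 28, D 11. C and A advance.
Runoff: C is ranked above A on 28 ballots, A above C on 29.

A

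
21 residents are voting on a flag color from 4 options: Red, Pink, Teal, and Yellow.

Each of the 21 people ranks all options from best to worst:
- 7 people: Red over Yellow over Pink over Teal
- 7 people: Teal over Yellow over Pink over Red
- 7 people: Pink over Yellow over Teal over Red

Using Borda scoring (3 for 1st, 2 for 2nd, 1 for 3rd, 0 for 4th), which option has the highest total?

Red: 7×3 + 7×0 + 7×0 = 21
Pink: 7×1 + 7×1 + 7×3 = 35
Teal: 7×0 + 7×3 + 7×1 = 28
Yellow: 7×2 + 7×2 + 7×2 = 42

Yellow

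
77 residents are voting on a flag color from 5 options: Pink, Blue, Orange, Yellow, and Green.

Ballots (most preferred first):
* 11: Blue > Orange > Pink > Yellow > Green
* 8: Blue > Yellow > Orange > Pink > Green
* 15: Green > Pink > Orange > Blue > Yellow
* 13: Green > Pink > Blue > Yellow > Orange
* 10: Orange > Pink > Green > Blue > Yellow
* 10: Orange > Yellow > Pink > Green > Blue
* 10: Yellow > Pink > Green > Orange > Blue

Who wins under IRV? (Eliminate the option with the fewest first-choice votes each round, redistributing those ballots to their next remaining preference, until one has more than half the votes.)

Round 1: Pink 0, Blue 19, Orange 20, Yellow 10, Green 28. Pink eliminated.
Round 2: Blue 19, Orange 20, Yellow 10, Green 28. Yellow eliminated.
Round 3: Blue 19, Orange 20, Green 38. Blue eliminated.
Round 4: Orange 39, Green 38. Orange has a majority (≥39).

Orange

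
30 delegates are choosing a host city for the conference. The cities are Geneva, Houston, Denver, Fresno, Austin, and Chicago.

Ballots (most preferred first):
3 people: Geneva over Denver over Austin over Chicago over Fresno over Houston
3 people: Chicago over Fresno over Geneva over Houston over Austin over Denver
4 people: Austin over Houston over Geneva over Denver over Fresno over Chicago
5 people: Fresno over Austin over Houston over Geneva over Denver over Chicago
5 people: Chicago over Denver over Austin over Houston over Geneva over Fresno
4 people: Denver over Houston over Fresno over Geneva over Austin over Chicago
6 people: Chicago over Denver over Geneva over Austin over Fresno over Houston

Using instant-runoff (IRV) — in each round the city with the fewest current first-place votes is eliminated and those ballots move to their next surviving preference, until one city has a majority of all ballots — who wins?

Denver

Round 1: Geneva 3, Houston 0, Denver 4, Fresno 5, Austin 4, Chicago 14. Houston eliminated.
Round 2: Geneva 3, Denver 4, Fresno 5, Austin 4, Chicago 14. Geneva eliminated.
Round 3: Denver 7, Fresno 5, Austin 4, Chicago 14. Austin eliminated.
Round 4: Denver 11, Fresno 5, Chicago 14. Fresno eliminated.
Round 5: Denver 16, Chicago 14. Denver has a majority (≥16).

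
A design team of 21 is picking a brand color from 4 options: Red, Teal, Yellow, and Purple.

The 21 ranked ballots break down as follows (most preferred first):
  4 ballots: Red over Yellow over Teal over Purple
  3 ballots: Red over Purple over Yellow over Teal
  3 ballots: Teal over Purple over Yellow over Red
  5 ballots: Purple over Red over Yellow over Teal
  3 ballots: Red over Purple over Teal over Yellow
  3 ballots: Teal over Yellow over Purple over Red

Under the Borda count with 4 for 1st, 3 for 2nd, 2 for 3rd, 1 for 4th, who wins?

Red

Red: 4×4 + 3×4 + 3×1 + 5×3 + 3×4 + 3×1 = 61
Teal: 4×2 + 3×1 + 3×4 + 5×1 + 3×2 + 3×4 = 46
Yellow: 4×3 + 3×2 + 3×2 + 5×2 + 3×1 + 3×3 = 46
Purple: 4×1 + 3×3 + 3×3 + 5×4 + 3×3 + 3×2 = 57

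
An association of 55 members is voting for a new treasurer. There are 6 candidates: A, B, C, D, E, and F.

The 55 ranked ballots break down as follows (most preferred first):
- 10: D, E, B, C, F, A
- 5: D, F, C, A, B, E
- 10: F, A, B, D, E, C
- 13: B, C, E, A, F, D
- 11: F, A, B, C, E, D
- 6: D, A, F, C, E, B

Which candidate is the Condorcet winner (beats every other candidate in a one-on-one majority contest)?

F

F vs A: 36–19
F vs B: 32–23
F vs C: 32–23
F vs D: 34–21
F vs E: 32–23
F beats every other candidate.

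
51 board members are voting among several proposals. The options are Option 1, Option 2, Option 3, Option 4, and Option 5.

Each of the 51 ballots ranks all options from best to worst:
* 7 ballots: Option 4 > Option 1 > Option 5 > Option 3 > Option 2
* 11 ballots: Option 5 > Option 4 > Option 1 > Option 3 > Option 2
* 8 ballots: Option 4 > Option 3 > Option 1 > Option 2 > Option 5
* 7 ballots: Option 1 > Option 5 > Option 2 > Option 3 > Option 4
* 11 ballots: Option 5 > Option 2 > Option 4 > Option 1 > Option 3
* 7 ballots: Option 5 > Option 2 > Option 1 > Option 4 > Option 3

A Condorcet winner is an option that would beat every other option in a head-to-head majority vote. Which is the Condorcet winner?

Option 5 vs Option 1: 29–22
Option 5 vs Option 2: 43–8
Option 5 vs Option 3: 43–8
Option 5 vs Option 4: 36–15
Option 5 beats every other option.

Option 5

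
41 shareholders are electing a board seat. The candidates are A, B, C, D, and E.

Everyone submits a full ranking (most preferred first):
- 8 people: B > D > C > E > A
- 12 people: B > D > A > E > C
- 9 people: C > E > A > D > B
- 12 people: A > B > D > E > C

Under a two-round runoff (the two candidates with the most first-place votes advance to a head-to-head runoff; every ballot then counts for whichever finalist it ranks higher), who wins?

Round 1 first-place votes: A 12, B 20, C 9, D 0, E 0. B and A advance.
Runoff: B is ranked above A on 20 ballots, A above B on 21.

A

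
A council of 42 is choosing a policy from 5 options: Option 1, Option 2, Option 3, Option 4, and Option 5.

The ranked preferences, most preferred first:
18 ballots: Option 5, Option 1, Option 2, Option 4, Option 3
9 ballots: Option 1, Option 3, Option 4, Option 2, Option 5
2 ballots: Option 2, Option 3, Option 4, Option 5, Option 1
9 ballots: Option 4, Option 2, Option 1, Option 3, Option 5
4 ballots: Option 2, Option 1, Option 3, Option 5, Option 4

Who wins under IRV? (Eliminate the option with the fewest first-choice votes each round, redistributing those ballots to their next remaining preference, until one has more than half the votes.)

Option 1

Round 1: Option 1 9, Option 2 6, Option 3 0, Option 4 9, Option 5 18. Option 3 eliminated.
Round 2: Option 1 9, Option 2 6, Option 4 9, Option 5 18. Option 2 eliminated.
Round 3: Option 1 13, Option 4 11, Option 5 18. Option 4 eliminated.
Round 4: Option 1 22, Option 5 20. Option 1 has a majority (≥22).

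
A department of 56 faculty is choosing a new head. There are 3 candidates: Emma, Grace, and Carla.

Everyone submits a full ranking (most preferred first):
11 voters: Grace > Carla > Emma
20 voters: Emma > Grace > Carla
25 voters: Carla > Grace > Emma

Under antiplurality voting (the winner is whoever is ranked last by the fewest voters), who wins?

Grace

Last-place votes: Emma 36, Grace 0, Carla 20.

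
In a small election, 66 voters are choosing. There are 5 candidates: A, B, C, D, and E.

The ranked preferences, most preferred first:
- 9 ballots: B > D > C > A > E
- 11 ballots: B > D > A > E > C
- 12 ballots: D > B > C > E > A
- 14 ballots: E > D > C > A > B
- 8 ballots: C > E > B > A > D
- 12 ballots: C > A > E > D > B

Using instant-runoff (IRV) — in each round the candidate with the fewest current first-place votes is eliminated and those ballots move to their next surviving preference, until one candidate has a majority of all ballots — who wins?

Round 1: A 0, B 20, C 20, D 12, E 14. A eliminated.
Round 2: B 20, C 20, D 12, E 14. D eliminated.
Round 3: B 32, C 20, E 14. E eliminated.
Round 4: B 32, C 34. C has a majority (≥34).

C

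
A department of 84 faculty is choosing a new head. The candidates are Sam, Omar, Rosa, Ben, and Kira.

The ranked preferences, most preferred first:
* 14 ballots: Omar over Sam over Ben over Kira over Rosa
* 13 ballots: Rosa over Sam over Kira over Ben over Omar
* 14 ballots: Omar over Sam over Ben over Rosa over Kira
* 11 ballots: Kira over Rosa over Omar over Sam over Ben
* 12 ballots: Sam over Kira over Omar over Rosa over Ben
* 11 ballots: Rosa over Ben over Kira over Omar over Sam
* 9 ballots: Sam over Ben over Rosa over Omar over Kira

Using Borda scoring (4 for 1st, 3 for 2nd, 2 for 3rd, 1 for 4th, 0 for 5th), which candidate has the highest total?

Sam

Sam: 14×3 + 13×3 + 14×3 + 11×1 + 12×4 + 11×0 + 9×4 = 218
Omar: 14×4 + 13×0 + 14×4 + 11×2 + 12×2 + 11×1 + 9×1 = 178
Rosa: 14×0 + 13×4 + 14×1 + 11×3 + 12×1 + 11×4 + 9×2 = 173
Ben: 14×2 + 13×1 + 14×2 + 11×0 + 12×0 + 11×3 + 9×3 = 129
Kira: 14×1 + 13×2 + 14×0 + 11×4 + 12×3 + 11×2 + 9×0 = 142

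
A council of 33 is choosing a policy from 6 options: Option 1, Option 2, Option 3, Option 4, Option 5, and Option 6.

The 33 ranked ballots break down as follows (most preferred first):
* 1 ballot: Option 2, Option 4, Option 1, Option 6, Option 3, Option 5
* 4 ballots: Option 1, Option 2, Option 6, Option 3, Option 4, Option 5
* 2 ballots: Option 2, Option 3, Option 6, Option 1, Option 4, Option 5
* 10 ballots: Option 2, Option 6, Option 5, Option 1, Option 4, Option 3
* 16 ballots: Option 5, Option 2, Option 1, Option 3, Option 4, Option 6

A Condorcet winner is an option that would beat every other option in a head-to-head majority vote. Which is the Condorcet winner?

Option 2

Option 2 vs Option 1: 29–4
Option 2 vs Option 3: 33–0
Option 2 vs Option 4: 33–0
Option 2 vs Option 5: 17–16
Option 2 vs Option 6: 33–0
Option 2 beats every other option.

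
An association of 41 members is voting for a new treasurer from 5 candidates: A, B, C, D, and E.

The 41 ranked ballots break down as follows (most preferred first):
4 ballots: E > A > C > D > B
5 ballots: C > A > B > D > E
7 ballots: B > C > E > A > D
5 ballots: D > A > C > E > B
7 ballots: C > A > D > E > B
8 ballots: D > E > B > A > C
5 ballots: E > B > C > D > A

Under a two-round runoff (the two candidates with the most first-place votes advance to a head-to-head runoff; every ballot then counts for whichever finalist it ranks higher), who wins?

Round 1 first-place votes: A 0, B 7, C 12, D 13, E 9. D and C advance.
Runoff: D is ranked above C on 13 ballots, C above D on 28.

C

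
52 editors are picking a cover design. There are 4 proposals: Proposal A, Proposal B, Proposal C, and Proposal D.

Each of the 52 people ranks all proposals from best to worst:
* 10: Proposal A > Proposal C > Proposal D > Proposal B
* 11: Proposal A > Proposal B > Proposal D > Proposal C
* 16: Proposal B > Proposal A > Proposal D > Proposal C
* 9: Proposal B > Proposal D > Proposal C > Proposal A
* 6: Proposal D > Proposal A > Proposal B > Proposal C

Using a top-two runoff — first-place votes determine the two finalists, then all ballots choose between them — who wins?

Proposal A

Round 1 first-place votes: Proposal A 21, Proposal B 25, Proposal C 0, Proposal D 6. Proposal B and Proposal A advance.
Runoff: Proposal B is ranked above Proposal A on 25 ballots, Proposal A above Proposal B on 27.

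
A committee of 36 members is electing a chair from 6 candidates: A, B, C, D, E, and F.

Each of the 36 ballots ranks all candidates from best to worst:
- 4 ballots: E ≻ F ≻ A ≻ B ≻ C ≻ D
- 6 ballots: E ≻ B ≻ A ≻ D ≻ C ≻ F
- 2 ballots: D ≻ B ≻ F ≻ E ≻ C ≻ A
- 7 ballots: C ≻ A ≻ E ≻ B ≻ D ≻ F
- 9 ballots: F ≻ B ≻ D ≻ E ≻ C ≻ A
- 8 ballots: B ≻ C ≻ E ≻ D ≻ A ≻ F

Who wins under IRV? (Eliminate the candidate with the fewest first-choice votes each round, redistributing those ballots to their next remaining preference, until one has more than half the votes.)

Round 1: A 0, B 8, C 7, D 2, E 10, F 9. A eliminated.
Round 2: B 8, C 7, D 2, E 10, F 9. D eliminated.
Round 3: B 10, C 7, E 10, F 9. C eliminated.
Round 4: B 10, E 17, F 9. F eliminated.
Round 5: B 19, E 17. B has a majority (≥19).

B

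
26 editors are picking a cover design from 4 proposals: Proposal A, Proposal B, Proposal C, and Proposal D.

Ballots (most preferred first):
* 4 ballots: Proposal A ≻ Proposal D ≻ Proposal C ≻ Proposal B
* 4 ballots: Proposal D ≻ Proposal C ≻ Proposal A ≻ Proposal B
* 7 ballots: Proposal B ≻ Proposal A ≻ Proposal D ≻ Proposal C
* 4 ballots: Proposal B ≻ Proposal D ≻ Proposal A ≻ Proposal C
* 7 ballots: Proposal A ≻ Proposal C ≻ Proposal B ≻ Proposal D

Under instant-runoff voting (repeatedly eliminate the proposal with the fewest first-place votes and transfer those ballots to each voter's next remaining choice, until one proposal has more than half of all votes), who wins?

Round 1: Proposal A 11, Proposal B 11, Proposal C 0, Proposal D 4. Proposal C eliminated.
Round 2: Proposal A 11, Proposal B 11, Proposal D 4. Proposal D eliminated.
Round 3: Proposal A 15, Proposal B 11. Proposal A has a majority (≥14).

Proposal A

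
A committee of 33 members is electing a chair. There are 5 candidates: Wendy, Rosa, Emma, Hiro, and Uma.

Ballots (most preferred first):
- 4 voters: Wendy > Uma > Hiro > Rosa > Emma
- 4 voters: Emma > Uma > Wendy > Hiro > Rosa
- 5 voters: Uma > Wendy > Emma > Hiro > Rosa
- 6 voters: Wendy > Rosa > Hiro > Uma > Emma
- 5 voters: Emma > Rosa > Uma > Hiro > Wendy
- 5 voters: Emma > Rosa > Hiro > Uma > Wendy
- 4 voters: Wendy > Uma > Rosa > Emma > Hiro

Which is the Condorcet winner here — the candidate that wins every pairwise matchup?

Uma vs Wendy: 19–14
Uma vs Rosa: 17–16
Uma vs Emma: 19–14
Uma vs Hiro: 22–11
Uma beats every other candidate.

Uma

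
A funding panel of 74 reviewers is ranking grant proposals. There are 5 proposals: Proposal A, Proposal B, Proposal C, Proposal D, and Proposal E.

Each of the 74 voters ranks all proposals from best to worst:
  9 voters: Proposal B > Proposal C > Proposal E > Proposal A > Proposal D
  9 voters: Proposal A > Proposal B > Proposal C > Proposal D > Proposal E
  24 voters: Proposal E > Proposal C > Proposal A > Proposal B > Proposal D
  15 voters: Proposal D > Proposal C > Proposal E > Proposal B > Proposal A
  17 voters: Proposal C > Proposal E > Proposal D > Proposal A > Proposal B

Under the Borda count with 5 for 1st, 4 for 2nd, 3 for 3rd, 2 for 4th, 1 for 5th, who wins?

Proposal C

Proposal A: 9×2 + 9×5 + 24×3 + 15×1 + 17×2 = 184
Proposal B: 9×5 + 9×4 + 24×2 + 15×2 + 17×1 = 176
Proposal C: 9×4 + 9×3 + 24×4 + 15×4 + 17×5 = 304
Proposal D: 9×1 + 9×2 + 24×1 + 15×5 + 17×3 = 177
Proposal E: 9×3 + 9×1 + 24×5 + 15×3 + 17×4 = 269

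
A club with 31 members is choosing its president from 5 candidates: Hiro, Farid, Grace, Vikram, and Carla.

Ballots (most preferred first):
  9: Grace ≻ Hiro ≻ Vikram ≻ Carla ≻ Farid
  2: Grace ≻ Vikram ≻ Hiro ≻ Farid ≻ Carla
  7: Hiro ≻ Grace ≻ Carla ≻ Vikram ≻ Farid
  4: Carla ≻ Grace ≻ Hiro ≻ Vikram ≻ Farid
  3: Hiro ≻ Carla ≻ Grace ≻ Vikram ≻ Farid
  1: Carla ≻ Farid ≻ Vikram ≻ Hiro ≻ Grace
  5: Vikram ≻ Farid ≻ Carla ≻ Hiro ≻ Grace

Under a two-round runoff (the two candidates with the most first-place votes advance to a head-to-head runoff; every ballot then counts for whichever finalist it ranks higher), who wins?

Round 1 first-place votes: Hiro 10, Farid 0, Grace 11, Vikram 5, Carla 5. Grace and Hiro advance.
Runoff: Grace is ranked above Hiro on 15 ballots, Hiro above Grace on 16.

Hiro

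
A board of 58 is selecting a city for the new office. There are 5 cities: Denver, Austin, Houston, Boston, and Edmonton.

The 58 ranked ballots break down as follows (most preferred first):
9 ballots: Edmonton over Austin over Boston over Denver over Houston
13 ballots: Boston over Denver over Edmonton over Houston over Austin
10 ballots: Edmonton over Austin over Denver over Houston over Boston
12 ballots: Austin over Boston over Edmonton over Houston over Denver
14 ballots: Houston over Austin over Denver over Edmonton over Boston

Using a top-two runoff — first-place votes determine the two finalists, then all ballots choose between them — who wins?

Edmonton

Round 1 first-place votes: Denver 0, Austin 12, Houston 14, Boston 13, Edmonton 19. Edmonton and Houston advance.
Runoff: Edmonton is ranked above Houston on 44 ballots, Houston above Edmonton on 14.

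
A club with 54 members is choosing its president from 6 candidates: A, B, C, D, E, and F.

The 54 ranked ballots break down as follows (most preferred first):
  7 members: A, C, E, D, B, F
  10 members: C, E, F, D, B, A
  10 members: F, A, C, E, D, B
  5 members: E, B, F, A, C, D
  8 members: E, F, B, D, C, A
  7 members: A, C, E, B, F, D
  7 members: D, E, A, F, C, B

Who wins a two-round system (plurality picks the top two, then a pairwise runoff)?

Round 1 first-place votes: A 14, B 0, C 10, D 7, E 13, F 10. A and E advance.
Runoff: A is ranked above E on 24 ballots, E above A on 30.

E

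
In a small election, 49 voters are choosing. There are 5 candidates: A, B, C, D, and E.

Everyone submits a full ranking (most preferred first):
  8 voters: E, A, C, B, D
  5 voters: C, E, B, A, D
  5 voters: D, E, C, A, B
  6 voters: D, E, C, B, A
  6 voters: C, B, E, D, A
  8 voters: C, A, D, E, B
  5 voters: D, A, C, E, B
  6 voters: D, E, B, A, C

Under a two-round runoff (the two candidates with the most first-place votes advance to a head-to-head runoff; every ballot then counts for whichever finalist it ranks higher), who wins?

Round 1 first-place votes: A 0, B 0, C 19, D 22, E 8. D and C advance.
Runoff: D is ranked above C on 22 ballots, C above D on 27.

C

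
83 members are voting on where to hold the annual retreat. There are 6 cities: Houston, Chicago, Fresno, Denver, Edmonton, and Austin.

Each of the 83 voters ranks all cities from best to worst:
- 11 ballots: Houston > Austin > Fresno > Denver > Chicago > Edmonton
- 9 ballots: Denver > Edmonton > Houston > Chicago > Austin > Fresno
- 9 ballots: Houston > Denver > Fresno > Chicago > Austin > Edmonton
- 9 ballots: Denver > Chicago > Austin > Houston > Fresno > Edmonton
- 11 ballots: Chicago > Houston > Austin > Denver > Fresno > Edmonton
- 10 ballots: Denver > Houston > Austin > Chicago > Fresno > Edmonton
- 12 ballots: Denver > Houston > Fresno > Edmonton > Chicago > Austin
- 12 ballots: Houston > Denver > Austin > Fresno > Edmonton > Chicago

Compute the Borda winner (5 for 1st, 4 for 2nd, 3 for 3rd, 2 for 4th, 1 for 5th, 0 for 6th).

Houston: 11×5 + 9×3 + 9×5 + 9×2 + 11×4 + 10×4 + 12×4 + 12×5 = 337
Chicago: 11×1 + 9×2 + 9×2 + 9×4 + 11×5 + 10×2 + 12×1 + 12×0 = 170
Fresno: 11×3 + 9×0 + 9×3 + 9×1 + 11×1 + 10×1 + 12×3 + 12×2 = 150
Denver: 11×2 + 9×5 + 9×4 + 9×5 + 11×2 + 10×5 + 12×5 + 12×4 = 328
Edmonton: 11×0 + 9×4 + 9×0 + 9×0 + 11×0 + 10×0 + 12×2 + 12×1 = 72
Austin: 11×4 + 9×1 + 9×1 + 9×3 + 11×3 + 10×3 + 12×0 + 12×3 = 188

Houston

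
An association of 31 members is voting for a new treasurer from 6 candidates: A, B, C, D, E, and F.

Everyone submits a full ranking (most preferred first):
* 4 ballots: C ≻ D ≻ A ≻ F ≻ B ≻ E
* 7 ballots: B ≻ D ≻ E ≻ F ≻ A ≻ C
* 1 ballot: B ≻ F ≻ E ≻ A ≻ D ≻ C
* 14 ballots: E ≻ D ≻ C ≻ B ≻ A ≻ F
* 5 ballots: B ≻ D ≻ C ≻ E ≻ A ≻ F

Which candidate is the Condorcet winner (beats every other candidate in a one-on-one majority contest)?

D

D vs A: 30–1
D vs B: 18–13
D vs C: 27–4
D vs E: 16–15
D vs F: 30–1
D beats every other candidate.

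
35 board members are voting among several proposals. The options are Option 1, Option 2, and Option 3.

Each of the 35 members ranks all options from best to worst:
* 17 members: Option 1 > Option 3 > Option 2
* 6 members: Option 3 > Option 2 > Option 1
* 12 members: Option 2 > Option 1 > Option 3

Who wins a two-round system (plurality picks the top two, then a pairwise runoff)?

Round 1 first-place votes: Option 1 17, Option 2 12, Option 3 6. Option 1 and Option 2 advance.
Runoff: Option 1 is ranked above Option 2 on 17 ballots, Option 2 above Option 1 on 18.

Option 2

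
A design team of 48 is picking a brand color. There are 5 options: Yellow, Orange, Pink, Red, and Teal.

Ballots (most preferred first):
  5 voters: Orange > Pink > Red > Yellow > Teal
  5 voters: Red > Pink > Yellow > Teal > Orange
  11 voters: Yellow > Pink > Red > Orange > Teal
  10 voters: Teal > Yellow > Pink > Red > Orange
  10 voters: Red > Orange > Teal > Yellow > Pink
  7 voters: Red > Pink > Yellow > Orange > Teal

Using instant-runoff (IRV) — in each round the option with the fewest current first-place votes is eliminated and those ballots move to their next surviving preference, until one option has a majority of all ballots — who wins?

Red

Round 1: Yellow 11, Orange 5, Pink 0, Red 22, Teal 10. Pink eliminated.
Round 2: Yellow 11, Orange 5, Red 22, Teal 10. Orange eliminated.
Round 3: Yellow 11, Red 27, Teal 10. Red has a majority (≥25).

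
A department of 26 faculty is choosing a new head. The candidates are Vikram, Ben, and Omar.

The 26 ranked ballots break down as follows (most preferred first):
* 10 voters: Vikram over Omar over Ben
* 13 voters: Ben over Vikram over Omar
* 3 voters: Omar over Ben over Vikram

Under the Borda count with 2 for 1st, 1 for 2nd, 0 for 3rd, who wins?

Vikram

Vikram: 10×2 + 13×1 + 3×0 = 33
Ben: 10×0 + 13×2 + 3×1 = 29
Omar: 10×1 + 13×0 + 3×2 = 16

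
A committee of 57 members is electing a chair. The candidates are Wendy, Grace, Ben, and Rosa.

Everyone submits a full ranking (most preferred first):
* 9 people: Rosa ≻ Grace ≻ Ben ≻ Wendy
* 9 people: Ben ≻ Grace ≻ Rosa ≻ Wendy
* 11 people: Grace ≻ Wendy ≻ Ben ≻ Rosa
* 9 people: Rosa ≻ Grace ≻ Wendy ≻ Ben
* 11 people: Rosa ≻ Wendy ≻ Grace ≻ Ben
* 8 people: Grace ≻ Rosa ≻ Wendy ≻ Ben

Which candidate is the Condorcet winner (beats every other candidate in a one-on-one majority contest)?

Rosa

Rosa vs Wendy: 46–11
Rosa vs Grace: 29–28
Rosa vs Ben: 37–20
Rosa beats every other candidate.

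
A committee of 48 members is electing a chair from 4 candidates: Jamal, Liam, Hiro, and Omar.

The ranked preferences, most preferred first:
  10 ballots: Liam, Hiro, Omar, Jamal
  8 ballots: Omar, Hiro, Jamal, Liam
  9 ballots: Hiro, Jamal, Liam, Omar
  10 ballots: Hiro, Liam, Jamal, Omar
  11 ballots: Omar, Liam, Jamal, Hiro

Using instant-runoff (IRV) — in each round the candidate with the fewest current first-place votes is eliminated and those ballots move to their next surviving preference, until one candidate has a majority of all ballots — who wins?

Round 1: Jamal 0, Liam 10, Hiro 19, Omar 19. Jamal eliminated.
Round 2: Liam 10, Hiro 19, Omar 19. Liam eliminated.
Round 3: Hiro 29, Omar 19. Hiro has a majority (≥25).

Hiro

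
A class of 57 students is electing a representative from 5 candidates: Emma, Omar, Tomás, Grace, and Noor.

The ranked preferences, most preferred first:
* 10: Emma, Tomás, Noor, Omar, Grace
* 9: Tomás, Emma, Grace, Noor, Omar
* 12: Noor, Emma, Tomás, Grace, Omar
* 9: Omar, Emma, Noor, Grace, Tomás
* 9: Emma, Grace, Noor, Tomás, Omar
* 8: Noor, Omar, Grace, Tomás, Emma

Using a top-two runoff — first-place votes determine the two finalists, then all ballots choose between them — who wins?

Emma

Round 1 first-place votes: Emma 19, Omar 9, Tomás 9, Grace 0, Noor 20. Noor and Emma advance.
Runoff: Noor is ranked above Emma on 20 ballots, Emma above Noor on 37.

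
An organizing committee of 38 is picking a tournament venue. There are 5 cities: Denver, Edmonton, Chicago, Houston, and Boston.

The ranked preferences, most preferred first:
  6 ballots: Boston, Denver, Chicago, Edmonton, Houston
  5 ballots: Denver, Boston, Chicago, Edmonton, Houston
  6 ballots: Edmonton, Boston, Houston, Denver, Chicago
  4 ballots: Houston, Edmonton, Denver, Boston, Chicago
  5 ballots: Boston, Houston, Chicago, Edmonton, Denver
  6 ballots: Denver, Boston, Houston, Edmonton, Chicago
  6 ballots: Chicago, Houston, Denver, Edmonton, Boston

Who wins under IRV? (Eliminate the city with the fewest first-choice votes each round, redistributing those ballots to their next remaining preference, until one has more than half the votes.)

Round 1: Denver 11, Edmonton 6, Chicago 6, Houston 4, Boston 11. Houston eliminated.
Round 2: Denver 11, Edmonton 10, Chicago 6, Boston 11. Chicago eliminated.
Round 3: Denver 17, Edmonton 10, Boston 11. Edmonton eliminated.
Round 4: Denver 21, Boston 17. Denver has a majority (≥20).

Denver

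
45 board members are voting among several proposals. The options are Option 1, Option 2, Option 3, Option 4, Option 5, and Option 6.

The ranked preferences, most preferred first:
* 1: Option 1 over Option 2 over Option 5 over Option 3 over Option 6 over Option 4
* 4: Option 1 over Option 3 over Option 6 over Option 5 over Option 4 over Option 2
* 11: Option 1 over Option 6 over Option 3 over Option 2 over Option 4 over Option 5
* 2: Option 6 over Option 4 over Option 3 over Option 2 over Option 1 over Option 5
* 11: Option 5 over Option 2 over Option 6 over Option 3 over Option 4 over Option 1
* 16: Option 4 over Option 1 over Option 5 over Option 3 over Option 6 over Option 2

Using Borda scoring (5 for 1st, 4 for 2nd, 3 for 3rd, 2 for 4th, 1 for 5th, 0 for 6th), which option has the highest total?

Option 1

Option 1: 1×5 + 4×5 + 11×5 + 2×1 + 11×0 + 16×4 = 146
Option 2: 1×4 + 4×0 + 11×2 + 2×2 + 11×4 + 16×0 = 74
Option 3: 1×2 + 4×4 + 11×3 + 2×3 + 11×2 + 16×2 = 111
Option 4: 1×0 + 4×1 + 11×1 + 2×4 + 11×1 + 16×5 = 114
Option 5: 1×3 + 4×2 + 11×0 + 2×0 + 11×5 + 16×3 = 114
Option 6: 1×1 + 4×3 + 11×4 + 2×5 + 11×3 + 16×1 = 116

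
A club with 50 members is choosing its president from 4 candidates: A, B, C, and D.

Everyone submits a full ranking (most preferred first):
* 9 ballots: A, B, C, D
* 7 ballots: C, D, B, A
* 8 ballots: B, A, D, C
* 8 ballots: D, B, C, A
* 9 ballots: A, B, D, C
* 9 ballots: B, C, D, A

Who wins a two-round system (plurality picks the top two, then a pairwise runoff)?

Round 1 first-place votes: A 18, B 17, C 7, D 8. A and B advance.
Runoff: A is ranked above B on 18 ballots, B above A on 32.

B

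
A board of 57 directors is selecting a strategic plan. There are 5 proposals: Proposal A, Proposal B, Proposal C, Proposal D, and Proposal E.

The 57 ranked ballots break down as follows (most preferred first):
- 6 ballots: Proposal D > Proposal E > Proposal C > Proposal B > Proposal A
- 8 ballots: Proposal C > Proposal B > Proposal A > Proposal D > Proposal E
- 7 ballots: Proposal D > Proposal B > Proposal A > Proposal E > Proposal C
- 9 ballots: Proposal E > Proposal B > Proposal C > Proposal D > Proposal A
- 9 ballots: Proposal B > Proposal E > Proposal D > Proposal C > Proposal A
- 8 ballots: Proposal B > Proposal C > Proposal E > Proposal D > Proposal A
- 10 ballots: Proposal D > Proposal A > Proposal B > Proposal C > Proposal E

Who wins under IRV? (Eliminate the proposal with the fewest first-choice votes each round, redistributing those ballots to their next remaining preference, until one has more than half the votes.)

Round 1: Proposal A 0, Proposal B 17, Proposal C 8, Proposal D 23, Proposal E 9. Proposal A eliminated.
Round 2: Proposal B 17, Proposal C 8, Proposal D 23, Proposal E 9. Proposal C eliminated.
Round 3: Proposal B 25, Proposal D 23, Proposal E 9. Proposal E eliminated.
Round 4: Proposal B 34, Proposal D 23. Proposal B has a majority (≥29).

Proposal B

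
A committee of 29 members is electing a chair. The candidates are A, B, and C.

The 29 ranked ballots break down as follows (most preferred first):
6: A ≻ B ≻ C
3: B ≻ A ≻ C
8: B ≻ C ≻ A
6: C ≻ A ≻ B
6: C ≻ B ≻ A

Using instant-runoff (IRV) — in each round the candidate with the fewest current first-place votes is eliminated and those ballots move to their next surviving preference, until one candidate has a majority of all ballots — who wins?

Round 1: A 6, B 11, C 12. A eliminated.
Round 2: B 17, C 12. B has a majority (≥15).

B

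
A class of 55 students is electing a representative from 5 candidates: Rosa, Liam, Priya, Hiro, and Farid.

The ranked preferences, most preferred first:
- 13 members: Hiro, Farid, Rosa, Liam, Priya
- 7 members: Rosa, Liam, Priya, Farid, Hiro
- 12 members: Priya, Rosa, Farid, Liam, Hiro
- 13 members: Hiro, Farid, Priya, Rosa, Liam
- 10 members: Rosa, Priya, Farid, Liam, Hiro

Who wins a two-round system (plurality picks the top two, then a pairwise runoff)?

Rosa

Round 1 first-place votes: Rosa 17, Liam 0, Priya 12, Hiro 26, Farid 0. Hiro and Rosa advance.
Runoff: Hiro is ranked above Rosa on 26 ballots, Rosa above Hiro on 29.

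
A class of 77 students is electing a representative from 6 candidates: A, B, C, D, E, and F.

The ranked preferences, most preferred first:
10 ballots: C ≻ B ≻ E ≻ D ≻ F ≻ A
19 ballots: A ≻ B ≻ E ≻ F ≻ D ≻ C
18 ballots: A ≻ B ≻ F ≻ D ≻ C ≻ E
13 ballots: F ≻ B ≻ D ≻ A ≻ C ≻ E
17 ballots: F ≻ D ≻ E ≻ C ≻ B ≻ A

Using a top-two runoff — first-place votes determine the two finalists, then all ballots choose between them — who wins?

F

Round 1 first-place votes: A 37, B 0, C 10, D 0, E 0, F 30. A and F advance.
Runoff: A is ranked above F on 37 ballots, F above A on 40.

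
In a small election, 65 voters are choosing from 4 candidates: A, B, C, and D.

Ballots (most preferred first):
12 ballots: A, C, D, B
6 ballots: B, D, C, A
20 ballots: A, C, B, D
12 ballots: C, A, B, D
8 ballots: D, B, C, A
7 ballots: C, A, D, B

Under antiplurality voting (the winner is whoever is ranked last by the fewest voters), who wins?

C

Last-place votes: A 14, B 19, C 0, D 32.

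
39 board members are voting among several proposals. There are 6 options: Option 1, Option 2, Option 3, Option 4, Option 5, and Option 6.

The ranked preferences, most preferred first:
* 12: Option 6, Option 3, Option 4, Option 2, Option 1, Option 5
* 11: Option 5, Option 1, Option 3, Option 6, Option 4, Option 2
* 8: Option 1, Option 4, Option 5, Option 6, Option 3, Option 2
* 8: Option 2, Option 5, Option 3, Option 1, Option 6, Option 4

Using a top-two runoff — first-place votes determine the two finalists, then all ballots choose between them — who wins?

Option 5

Round 1 first-place votes: Option 1 8, Option 2 8, Option 3 0, Option 4 0, Option 5 11, Option 6 12. Option 6 and Option 5 advance.
Runoff: Option 6 is ranked above Option 5 on 12 ballots, Option 5 above Option 6 on 27.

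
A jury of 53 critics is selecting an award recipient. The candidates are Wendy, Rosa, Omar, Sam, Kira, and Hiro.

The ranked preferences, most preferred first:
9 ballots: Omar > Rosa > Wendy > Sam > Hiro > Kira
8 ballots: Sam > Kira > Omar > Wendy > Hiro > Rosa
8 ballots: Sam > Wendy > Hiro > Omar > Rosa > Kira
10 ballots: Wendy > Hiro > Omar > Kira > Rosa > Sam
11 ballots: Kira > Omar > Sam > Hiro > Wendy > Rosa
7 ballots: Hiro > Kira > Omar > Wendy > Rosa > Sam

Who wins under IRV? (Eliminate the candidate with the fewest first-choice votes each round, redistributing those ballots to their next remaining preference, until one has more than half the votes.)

Round 1: Wendy 10, Rosa 0, Omar 9, Sam 16, Kira 11, Hiro 7. Rosa eliminated.
Round 2: Wendy 10, Omar 9, Sam 16, Kira 11, Hiro 7. Hiro eliminated.
Round 3: Wendy 10, Omar 9, Sam 16, Kira 18. Omar eliminated.
Round 4: Wendy 19, Sam 16, Kira 18. Sam eliminated.
Round 5: Wendy 27, Kira 26. Wendy has a majority (≥27).

Wendy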